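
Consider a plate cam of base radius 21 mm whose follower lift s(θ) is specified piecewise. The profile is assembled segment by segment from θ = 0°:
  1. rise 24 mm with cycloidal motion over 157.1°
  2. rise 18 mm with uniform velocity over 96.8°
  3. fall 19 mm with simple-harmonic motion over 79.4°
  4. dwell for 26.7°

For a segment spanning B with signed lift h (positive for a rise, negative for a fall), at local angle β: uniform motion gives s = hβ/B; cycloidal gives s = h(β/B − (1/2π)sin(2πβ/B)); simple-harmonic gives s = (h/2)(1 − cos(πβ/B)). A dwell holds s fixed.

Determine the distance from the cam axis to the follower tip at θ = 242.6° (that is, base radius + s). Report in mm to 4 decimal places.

seg 1 [0°–157.1°] cycloidal, h=24: full span → s += 24 → s = 24.0000
seg 2 [157.1°–253.9°] uniform, h=18: θ=242.6° here. β=85.5, B=96.8. 18·85.5/96.8 = 15.8988 → s = 39.8988
radial distance = base radius + s = 21 + 39.8988 = 60.8988

60.8988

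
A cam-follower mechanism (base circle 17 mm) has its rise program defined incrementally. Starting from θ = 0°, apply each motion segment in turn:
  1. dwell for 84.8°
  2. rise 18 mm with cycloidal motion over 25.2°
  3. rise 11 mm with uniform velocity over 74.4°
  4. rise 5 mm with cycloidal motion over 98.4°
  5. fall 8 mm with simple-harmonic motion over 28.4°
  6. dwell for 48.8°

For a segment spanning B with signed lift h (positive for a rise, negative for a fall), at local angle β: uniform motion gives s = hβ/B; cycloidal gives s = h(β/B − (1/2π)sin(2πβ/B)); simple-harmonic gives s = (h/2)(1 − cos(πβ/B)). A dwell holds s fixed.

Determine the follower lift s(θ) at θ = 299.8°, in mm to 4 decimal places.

seg 1 [0°–84.8°] dwell: s stays 0.0000
seg 2 [84.8°–110°] cycloidal, h=18: full span → s += 18 → s = 18.0000
seg 3 [110°–184.4°] uniform, h=11: full span → s += 11 → s = 29.0000
seg 4 [184.4°–282.8°] cycloidal, h=5: full span → s += 5 → s = 34.0000
seg 5 [282.8°–311.2°] simple-harmonic, h=-8: θ=299.8° here. β=17, B=28.4. -8/2·(1 − cos(π·0.5986)) = -5.2192 → s = 28.7808

28.7808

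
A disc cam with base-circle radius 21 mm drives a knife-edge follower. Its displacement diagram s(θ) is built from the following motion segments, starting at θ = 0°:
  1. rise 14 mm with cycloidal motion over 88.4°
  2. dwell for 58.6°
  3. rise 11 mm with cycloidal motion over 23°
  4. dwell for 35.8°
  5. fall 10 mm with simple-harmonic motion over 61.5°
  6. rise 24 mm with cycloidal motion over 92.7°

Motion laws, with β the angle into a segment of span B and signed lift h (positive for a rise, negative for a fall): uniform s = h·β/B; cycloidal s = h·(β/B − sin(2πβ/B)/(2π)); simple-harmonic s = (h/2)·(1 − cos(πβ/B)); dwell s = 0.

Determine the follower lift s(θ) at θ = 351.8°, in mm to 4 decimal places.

seg 1 [0°–88.4°] cycloidal, h=14: full span → s += 14 → s = 14.0000
seg 2 [88.4°–147°] dwell: s stays 14.0000
seg 3 [147°–170°] cycloidal, h=11: full span → s += 11 → s = 25.0000
seg 4 [170°–205.8°] dwell: s stays 25.0000
seg 5 [205.8°–267.3°] simple-harmonic, h=-10: full span → s += -10 → s = 15.0000
seg 6 [267.3°–360°] cycloidal, h=24: θ=351.8° here. β=84.5, B=92.7. 24·(0.9115 − sin(2π·0.9115)/(2π)) = 23.8924 → s = 38.8924

38.8924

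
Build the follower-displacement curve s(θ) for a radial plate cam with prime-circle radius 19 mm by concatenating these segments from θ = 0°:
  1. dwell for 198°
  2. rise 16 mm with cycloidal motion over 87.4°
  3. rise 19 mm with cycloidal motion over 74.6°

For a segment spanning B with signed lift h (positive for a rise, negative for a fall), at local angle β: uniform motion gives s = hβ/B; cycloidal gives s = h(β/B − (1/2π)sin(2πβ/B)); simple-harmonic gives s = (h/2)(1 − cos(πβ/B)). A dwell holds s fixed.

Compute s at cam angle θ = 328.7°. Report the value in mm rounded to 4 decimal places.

seg 1 [0°–198°] dwell: s stays 0.0000
seg 2 [198°–285.4°] cycloidal, h=16: full span → s += 16 → s = 16.0000
seg 3 [285.4°–360°] cycloidal, h=19: θ=328.7° here. β=43.3, B=74.6. 19·(0.5804 − sin(2π·0.5804)/(2π)) = 12.4921 → s = 28.4921

28.4921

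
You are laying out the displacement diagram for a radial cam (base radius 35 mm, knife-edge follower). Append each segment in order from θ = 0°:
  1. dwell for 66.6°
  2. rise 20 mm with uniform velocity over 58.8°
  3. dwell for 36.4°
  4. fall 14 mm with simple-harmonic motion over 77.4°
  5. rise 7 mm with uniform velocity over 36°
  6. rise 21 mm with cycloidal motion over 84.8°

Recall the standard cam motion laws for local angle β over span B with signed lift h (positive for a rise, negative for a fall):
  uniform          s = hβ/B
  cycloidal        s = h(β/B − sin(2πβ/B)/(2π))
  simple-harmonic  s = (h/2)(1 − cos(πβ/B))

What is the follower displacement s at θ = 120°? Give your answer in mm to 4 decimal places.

seg 1 [0°–66.6°] dwell: s stays 0.0000
seg 2 [66.6°–125.4°] uniform, h=20: θ=120° here. β=53.4, B=58.8. 20·53.4/58.8 = 18.1633 → s = 18.1633

18.1633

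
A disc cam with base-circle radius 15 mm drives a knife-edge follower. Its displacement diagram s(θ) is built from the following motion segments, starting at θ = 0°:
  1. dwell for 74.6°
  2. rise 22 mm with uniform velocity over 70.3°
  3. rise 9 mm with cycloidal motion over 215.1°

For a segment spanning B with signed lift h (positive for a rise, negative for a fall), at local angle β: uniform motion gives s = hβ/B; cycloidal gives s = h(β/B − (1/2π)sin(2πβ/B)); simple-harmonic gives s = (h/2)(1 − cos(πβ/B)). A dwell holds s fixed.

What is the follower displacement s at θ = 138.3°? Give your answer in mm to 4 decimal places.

seg 1 [0°–74.6°] dwell: s stays 0.0000
seg 2 [74.6°–144.9°] uniform, h=22: θ=138.3° here. β=63.7, B=70.3. 22·63.7/70.3 = 19.9346 → s = 19.9346

19.9346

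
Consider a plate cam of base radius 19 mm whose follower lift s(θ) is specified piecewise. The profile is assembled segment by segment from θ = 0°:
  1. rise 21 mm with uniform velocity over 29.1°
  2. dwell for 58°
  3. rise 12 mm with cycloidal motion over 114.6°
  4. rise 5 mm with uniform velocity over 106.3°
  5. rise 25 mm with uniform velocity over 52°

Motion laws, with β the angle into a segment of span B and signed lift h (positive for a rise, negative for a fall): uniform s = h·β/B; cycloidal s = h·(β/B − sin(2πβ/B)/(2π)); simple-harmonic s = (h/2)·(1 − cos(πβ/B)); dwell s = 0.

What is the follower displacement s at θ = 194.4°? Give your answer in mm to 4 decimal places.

seg 1 [0°–29.1°] uniform, h=21: full span → s += 21 → s = 21.0000
seg 2 [29.1°–87.1°] dwell: s stays 21.0000
seg 3 [87.1°–201.7°] cycloidal, h=12: θ=194.4° here. β=107.3, B=114.6. 12·(0.9363 − sin(2π·0.9363)/(2π)) = 11.9798 → s = 32.9798

32.9798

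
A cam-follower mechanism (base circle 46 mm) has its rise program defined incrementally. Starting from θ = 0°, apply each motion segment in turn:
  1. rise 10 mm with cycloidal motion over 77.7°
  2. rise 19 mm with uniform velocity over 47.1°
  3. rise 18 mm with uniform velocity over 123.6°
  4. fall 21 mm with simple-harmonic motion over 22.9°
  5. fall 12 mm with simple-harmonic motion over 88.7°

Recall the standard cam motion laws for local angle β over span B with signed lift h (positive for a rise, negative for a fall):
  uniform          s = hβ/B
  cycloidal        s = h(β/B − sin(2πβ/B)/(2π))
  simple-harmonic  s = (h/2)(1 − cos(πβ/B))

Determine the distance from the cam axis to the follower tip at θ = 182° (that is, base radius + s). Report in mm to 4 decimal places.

seg 1 [0°–77.7°] cycloidal, h=10: full span → s += 10 → s = 10.0000
seg 2 [77.7°–124.8°] uniform, h=19: full span → s += 19 → s = 29.0000
seg 3 [124.8°–248.4°] uniform, h=18: θ=182° here. β=57.2, B=123.6. 18·57.2/123.6 = 8.3301 → s = 37.3301
radial distance = base radius + s = 46 + 37.3301 = 83.3301

83.3301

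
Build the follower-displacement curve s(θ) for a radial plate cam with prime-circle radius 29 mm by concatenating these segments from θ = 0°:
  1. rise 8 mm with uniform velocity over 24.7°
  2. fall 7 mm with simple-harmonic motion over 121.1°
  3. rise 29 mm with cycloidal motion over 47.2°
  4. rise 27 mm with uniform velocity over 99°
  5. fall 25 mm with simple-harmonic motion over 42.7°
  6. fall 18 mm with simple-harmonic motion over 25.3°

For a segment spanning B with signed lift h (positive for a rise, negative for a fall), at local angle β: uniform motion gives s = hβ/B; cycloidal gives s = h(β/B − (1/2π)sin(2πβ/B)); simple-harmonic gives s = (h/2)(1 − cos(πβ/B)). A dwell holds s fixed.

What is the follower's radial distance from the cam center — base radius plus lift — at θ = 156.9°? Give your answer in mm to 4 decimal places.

seg 1 [0°–24.7°] uniform, h=8: full span → s += 8 → s = 8.0000
seg 2 [24.7°–145.8°] simple-harmonic, h=-7: full span → s += -7 → s = 1.0000
seg 3 [145.8°–193°] cycloidal, h=29: θ=156.9° here. β=11.1, B=47.2. 29·(0.2352 − sin(2π·0.2352)/(2π)) = 2.2244 → s = 3.2244
radial distance = base radius + s = 29 + 3.2244 = 32.2244

32.2244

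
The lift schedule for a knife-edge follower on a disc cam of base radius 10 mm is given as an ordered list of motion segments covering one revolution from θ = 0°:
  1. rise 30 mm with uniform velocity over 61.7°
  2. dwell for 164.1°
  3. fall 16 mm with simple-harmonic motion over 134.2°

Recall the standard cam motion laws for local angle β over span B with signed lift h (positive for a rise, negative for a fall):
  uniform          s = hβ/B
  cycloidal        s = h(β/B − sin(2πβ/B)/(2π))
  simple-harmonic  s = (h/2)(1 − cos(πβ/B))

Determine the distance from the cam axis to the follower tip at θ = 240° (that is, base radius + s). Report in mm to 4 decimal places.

seg 1 [0°–61.7°] uniform, h=30: full span → s += 30 → s = 30.0000
seg 2 [61.7°–225.8°] dwell: s stays 30.0000
seg 3 [225.8°–360°] simple-harmonic, h=-16: θ=240° here. β=14.2, B=134.2. -16/2·(1 − cos(π·0.1058)) = -0.4380 → s = 29.5620
radial distance = base radius + s = 10 + 29.5620 = 39.5620

39.5620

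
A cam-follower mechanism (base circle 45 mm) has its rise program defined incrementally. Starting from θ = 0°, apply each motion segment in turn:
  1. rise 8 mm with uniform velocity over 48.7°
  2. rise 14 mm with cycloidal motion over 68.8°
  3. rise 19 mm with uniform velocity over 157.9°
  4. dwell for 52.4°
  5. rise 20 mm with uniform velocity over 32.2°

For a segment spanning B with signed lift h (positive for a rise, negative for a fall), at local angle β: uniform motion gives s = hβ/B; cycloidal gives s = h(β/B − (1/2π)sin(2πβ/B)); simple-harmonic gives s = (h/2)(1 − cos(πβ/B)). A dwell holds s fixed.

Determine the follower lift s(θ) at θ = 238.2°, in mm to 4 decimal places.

seg 1 [0°–48.7°] uniform, h=8: full span → s += 8 → s = 8.0000
seg 2 [48.7°–117.5°] cycloidal, h=14: full span → s += 14 → s = 22.0000
seg 3 [117.5°–275.4°] uniform, h=19: θ=238.2° here. β=120.7, B=157.9. 19·120.7/157.9 = 14.5237 → s = 36.5237

36.5237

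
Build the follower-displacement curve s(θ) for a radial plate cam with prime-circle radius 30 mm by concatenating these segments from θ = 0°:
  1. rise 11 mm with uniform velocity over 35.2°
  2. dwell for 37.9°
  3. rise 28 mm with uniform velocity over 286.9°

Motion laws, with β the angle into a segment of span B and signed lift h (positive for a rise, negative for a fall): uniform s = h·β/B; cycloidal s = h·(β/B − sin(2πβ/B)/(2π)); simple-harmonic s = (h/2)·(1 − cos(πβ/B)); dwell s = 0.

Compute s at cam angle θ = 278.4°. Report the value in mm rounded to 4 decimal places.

seg 1 [0°–35.2°] uniform, h=11: full span → s += 11 → s = 11.0000
seg 2 [35.2°–73.1°] dwell: s stays 11.0000
seg 3 [73.1°–360°] uniform, h=28: θ=278.4° here. β=205.3, B=286.9. 28·205.3/286.9 = 20.0362 → s = 31.0362

31.0362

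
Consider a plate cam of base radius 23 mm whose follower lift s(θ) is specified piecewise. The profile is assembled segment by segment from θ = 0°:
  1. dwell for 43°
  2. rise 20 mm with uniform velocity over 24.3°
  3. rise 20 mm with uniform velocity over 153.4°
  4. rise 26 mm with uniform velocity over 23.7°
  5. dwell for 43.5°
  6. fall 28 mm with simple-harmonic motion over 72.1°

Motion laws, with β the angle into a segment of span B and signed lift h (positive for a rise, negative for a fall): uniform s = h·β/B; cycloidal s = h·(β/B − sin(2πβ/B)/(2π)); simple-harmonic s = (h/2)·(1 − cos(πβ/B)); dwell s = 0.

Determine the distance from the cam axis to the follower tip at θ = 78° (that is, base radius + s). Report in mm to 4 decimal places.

seg 1 [0°–43°] dwell: s stays 0.0000
seg 2 [43°–67.3°] uniform, h=20: full span → s += 20 → s = 20.0000
seg 3 [67.3°–220.7°] uniform, h=20: θ=78° here. β=10.7, B=153.4. 20·10.7/153.4 = 1.3950 → s = 21.3950
radial distance = base radius + s = 23 + 21.3950 = 44.3950

44.3950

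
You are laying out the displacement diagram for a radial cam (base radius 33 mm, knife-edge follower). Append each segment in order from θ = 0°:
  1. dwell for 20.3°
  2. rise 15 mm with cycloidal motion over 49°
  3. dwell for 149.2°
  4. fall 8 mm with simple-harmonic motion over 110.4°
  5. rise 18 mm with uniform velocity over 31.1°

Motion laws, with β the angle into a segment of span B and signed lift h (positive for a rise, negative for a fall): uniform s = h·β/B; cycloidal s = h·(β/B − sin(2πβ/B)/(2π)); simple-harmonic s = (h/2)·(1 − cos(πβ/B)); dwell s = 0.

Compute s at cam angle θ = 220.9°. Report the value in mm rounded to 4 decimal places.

seg 1 [0°–20.3°] dwell: s stays 0.0000
seg 2 [20.3°–69.3°] cycloidal, h=15: full span → s += 15 → s = 15.0000
seg 3 [69.3°–218.5°] dwell: s stays 15.0000
seg 4 [218.5°–328.9°] simple-harmonic, h=-8: θ=220.9° here. β=2.4, B=110.4. -8/2·(1 − cos(π·0.0217)) = -0.0093 → s = 14.9907

14.9907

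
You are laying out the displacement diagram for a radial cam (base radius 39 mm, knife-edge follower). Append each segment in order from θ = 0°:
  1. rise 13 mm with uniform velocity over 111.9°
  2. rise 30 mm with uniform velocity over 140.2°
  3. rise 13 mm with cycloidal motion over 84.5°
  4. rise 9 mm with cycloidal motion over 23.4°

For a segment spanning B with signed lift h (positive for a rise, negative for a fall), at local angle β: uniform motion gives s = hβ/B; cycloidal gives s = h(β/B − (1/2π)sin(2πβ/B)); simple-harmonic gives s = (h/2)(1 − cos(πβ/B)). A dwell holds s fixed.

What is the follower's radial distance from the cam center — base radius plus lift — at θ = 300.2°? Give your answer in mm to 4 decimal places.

seg 1 [0°–111.9°] uniform, h=13: full span → s += 13 → s = 13.0000
seg 2 [111.9°–252.1°] uniform, h=30: full span → s += 30 → s = 43.0000
seg 3 [252.1°–336.6°] cycloidal, h=13: θ=300.2° here. β=48.1, B=84.5. 13·(0.5692 − sin(2π·0.5692)/(2π)) = 8.2719 → s = 51.2719
radial distance = base radius + s = 39 + 51.2719 = 90.2719

90.2719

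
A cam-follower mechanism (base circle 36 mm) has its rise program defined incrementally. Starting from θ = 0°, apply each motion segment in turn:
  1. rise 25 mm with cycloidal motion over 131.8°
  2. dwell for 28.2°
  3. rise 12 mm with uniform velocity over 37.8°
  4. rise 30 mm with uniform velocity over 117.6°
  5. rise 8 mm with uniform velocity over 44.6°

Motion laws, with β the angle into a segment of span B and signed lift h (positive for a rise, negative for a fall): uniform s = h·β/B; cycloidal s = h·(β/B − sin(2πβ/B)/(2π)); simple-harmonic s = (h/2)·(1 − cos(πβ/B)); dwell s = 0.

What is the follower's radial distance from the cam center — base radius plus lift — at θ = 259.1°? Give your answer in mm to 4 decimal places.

seg 1 [0°–131.8°] cycloidal, h=25: full span → s += 25 → s = 25.0000
seg 2 [131.8°–160°] dwell: s stays 25.0000
seg 3 [160°–197.8°] uniform, h=12: full span → s += 12 → s = 37.0000
seg 4 [197.8°–315.4°] uniform, h=30: θ=259.1° here. β=61.3, B=117.6. 30·61.3/117.6 = 15.6378 → s = 52.6378
radial distance = base radius + s = 36 + 52.6378 = 88.6378

88.6378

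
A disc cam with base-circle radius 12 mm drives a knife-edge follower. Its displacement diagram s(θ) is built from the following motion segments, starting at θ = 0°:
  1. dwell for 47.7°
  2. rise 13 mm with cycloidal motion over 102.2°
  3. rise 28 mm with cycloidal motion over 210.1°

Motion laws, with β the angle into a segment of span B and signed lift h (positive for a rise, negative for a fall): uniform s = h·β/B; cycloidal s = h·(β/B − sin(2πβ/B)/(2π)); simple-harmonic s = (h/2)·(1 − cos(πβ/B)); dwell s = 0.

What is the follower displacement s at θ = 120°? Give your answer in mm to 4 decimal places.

seg 1 [0°–47.7°] dwell: s stays 0.0000
seg 2 [47.7°–149.9°] cycloidal, h=13: θ=120° here. β=72.3, B=102.2. 13·(0.7074 − sin(2π·0.7074)/(2π)) = 11.1921 → s = 11.1921

11.1921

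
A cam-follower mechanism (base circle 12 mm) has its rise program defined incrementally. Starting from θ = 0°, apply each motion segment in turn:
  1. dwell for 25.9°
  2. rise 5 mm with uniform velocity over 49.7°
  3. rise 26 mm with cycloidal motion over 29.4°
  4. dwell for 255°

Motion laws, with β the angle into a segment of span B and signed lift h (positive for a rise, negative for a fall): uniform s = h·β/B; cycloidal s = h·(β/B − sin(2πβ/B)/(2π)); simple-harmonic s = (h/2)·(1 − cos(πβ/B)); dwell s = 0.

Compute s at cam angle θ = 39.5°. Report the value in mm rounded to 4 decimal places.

seg 1 [0°–25.9°] dwell: s stays 0.0000
seg 2 [25.9°–75.6°] uniform, h=5: θ=39.5° here. β=13.6, B=49.7. 5·13.6/49.7 = 1.3682 → s = 1.3682

1.3682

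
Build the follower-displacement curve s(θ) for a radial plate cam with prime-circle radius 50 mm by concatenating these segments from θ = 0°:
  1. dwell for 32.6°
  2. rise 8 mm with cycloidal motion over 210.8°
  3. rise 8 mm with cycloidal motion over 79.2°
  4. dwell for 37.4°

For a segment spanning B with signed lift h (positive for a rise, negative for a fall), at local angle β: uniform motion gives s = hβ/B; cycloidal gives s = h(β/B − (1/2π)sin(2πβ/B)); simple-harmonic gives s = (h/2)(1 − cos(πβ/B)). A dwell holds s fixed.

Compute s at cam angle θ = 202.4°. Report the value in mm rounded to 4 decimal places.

seg 1 [0°–32.6°] dwell: s stays 0.0000
seg 2 [32.6°–243.4°] cycloidal, h=8: θ=202.4° here. β=169.8, B=210.8. 8·(0.8055 − sin(2π·0.8055)/(2π)) = 7.6406 → s = 7.6406

7.6406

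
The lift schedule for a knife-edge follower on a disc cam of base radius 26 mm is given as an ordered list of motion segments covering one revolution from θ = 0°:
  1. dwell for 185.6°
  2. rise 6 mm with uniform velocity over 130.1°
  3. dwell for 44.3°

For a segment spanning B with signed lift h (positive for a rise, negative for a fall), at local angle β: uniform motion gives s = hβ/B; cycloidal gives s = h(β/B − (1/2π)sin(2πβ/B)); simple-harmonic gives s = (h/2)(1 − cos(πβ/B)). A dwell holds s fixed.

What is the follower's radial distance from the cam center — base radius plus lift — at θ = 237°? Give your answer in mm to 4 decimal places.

seg 1 [0°–185.6°] dwell: s stays 0.0000
seg 2 [185.6°–315.7°] uniform, h=6: θ=237° here. β=51.4, B=130.1. 6·51.4/130.1 = 2.3705 → s = 2.3705
radial distance = base radius + s = 26 + 2.3705 = 28.3705

28.3705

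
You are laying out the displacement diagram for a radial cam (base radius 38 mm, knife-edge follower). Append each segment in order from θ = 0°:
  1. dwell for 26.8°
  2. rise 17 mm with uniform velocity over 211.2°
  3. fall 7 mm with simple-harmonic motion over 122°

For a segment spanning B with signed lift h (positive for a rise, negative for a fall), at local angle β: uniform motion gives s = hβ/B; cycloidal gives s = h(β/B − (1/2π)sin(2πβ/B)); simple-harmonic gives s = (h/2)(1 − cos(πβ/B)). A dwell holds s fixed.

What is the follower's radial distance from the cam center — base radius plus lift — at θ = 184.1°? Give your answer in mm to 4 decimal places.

seg 1 [0°–26.8°] dwell: s stays 0.0000
seg 2 [26.8°–238°] uniform, h=17: θ=184.1° here. β=157.3, B=211.2. 17·157.3/211.2 = 12.6615 → s = 12.6615
radial distance = base radius + s = 38 + 12.6615 = 50.6615

50.6615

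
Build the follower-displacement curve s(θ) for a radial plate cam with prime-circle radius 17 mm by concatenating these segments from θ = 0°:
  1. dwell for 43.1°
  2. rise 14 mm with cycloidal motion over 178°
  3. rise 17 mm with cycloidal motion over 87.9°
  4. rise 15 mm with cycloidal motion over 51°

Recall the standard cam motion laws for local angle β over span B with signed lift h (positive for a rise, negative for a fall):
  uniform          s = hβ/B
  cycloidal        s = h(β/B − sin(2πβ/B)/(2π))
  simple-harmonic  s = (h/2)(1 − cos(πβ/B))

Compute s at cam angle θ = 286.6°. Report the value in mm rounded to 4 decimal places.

seg 1 [0°–43.1°] dwell: s stays 0.0000
seg 2 [43.1°–221.1°] cycloidal, h=14: full span → s += 14 → s = 14.0000
seg 3 [221.1°–309°] cycloidal, h=17: θ=286.6° here. β=65.5, B=87.9. 17·(0.7452 − sin(2π·0.7452)/(2π)) = 15.3722 → s = 29.3722

29.3722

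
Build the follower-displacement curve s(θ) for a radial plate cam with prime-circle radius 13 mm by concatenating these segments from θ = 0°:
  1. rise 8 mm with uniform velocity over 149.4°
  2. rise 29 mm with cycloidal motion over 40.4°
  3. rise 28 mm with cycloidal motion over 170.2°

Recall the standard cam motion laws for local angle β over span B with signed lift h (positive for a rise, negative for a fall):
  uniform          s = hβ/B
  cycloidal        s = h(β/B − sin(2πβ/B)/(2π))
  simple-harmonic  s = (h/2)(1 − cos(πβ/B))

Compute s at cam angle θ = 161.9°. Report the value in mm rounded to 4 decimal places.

seg 1 [0°–149.4°] uniform, h=8: full span → s += 8 → s = 8.0000
seg 2 [149.4°–189.8°] cycloidal, h=29: θ=161.9° here. β=12.5, B=40.4. 29·(0.3094 − sin(2π·0.3094)/(2π)) = 4.6751 → s = 12.6751

12.6751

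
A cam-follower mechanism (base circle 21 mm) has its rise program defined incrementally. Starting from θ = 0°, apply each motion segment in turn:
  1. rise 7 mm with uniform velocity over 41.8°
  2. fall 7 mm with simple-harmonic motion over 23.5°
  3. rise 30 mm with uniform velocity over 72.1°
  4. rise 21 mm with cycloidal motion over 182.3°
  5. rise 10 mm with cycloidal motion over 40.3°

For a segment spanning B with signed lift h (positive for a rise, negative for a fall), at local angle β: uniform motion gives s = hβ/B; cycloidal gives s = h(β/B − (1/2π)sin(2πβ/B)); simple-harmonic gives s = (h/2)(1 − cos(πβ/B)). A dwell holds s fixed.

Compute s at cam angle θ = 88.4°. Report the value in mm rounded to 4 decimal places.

seg 1 [0°–41.8°] uniform, h=7: full span → s += 7 → s = 7.0000
seg 2 [41.8°–65.3°] simple-harmonic, h=-7: full span → s += -7 → s = 0.0000
seg 3 [65.3°–137.4°] uniform, h=30: θ=88.4° here. β=23.1, B=72.1. 30·23.1/72.1 = 9.6117 → s = 9.6117

9.6117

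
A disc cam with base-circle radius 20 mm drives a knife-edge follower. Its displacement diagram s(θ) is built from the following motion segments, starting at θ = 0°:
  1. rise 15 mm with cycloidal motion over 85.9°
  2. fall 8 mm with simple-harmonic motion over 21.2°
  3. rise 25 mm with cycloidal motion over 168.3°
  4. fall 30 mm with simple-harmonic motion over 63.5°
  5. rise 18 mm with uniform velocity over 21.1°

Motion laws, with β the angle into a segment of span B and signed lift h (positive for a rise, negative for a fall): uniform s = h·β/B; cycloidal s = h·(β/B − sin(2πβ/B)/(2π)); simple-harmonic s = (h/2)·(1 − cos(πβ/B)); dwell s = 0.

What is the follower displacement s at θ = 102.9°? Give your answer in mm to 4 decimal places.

seg 1 [0°–85.9°] cycloidal, h=15: full span → s += 15 → s = 15.0000
seg 2 [85.9°–107.1°] simple-harmonic, h=-8: θ=102.9° here. β=17, B=21.2. -8/2·(1 − cos(π·0.8019)) = -7.2499 → s = 7.7501

7.7501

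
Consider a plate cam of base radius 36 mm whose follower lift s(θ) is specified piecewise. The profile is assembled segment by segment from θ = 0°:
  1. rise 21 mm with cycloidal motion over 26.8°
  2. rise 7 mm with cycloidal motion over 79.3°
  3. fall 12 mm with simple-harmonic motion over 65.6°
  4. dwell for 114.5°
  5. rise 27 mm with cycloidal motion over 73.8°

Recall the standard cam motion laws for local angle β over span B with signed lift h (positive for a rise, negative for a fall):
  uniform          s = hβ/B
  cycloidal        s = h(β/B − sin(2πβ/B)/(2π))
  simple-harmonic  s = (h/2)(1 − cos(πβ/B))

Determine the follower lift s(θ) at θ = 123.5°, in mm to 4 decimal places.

seg 1 [0°–26.8°] cycloidal, h=21: full span → s += 21 → s = 21.0000
seg 2 [26.8°–106.1°] cycloidal, h=7: full span → s += 7 → s = 28.0000
seg 3 [106.1°–171.7°] simple-harmonic, h=-12: θ=123.5° here. β=17.4, B=65.6. -12/2·(1 − cos(π·0.2652)) = -1.9653 → s = 26.0347

26.0347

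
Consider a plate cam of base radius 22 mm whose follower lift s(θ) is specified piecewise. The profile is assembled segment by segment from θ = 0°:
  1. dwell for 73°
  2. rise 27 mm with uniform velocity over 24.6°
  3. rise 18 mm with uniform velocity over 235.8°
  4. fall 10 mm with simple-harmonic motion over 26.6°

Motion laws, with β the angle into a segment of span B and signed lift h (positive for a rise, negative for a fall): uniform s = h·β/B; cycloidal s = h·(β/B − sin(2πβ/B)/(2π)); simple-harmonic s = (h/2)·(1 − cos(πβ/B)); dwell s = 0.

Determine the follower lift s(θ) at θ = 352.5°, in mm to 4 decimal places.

seg 1 [0°–73°] dwell: s stays 0.0000
seg 2 [73°–97.6°] uniform, h=27: full span → s += 27 → s = 27.0000
seg 3 [97.6°–333.4°] uniform, h=18: full span → s += 18 → s = 45.0000
seg 4 [333.4°–360°] simple-harmonic, h=-10: θ=352.5° here. β=19.1, B=26.6. -10/2·(1 − cos(π·0.7180)) = -8.1634 → s = 36.8366

36.8366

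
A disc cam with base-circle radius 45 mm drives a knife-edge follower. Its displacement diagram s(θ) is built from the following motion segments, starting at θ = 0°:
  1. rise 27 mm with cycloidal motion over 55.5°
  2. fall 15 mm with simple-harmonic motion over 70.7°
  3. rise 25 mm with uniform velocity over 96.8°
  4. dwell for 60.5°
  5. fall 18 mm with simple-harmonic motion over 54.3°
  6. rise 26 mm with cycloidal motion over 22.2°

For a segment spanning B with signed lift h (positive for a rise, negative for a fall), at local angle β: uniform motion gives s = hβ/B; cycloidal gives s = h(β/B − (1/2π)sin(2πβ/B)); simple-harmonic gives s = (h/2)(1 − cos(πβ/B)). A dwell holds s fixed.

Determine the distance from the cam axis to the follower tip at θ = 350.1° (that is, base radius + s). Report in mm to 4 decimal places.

seg 1 [0°–55.5°] cycloidal, h=27: full span → s += 27 → s = 27.0000
seg 2 [55.5°–126.2°] simple-harmonic, h=-15: full span → s += -15 → s = 12.0000
seg 3 [126.2°–223°] uniform, h=25: full span → s += 25 → s = 37.0000
seg 4 [223°–283.5°] dwell: s stays 37.0000
seg 5 [283.5°–337.8°] simple-harmonic, h=-18: full span → s += -18 → s = 19.0000
seg 6 [337.8°–360°] cycloidal, h=26: θ=350.1° here. β=12.3, B=22.2. 26·(0.5541 − sin(2π·0.5541)/(2π)) = 15.7839 → s = 34.7839
radial distance = base radius + s = 45 + 34.7839 = 79.7839

79.7839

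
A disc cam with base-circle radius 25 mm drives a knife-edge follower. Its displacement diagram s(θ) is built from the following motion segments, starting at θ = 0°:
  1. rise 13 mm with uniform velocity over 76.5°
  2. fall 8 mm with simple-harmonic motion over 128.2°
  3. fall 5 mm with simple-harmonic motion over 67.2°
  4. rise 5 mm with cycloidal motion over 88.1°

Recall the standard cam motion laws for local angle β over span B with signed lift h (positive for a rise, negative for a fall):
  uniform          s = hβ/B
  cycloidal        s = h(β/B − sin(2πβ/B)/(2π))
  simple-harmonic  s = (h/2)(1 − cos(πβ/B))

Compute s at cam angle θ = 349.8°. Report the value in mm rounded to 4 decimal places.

seg 1 [0°–76.5°] uniform, h=13: full span → s += 13 → s = 13.0000
seg 2 [76.5°–204.7°] simple-harmonic, h=-8: full span → s += -8 → s = 5.0000
seg 3 [204.7°–271.9°] simple-harmonic, h=-5: full span → s += -5 → s = 0.0000
seg 4 [271.9°–360°] cycloidal, h=5: θ=349.8° here. β=77.9, B=88.1. 5·(0.8842 − sin(2π·0.8842)/(2π)) = 4.9503 → s = 4.9503

4.9503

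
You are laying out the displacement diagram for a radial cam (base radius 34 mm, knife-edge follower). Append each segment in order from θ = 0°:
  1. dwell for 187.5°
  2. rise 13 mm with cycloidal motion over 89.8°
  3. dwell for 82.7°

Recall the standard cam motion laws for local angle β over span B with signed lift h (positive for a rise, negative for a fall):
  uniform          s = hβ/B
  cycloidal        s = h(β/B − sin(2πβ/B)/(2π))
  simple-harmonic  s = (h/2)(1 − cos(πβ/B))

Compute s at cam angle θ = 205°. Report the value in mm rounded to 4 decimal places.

seg 1 [0°–187.5°] dwell: s stays 0.0000
seg 2 [187.5°–277.3°] cycloidal, h=13: θ=205° here. β=17.5, B=89.8. 13·(0.1949 − sin(2π·0.1949)/(2π)) = 0.5873 → s = 0.5873

0.5873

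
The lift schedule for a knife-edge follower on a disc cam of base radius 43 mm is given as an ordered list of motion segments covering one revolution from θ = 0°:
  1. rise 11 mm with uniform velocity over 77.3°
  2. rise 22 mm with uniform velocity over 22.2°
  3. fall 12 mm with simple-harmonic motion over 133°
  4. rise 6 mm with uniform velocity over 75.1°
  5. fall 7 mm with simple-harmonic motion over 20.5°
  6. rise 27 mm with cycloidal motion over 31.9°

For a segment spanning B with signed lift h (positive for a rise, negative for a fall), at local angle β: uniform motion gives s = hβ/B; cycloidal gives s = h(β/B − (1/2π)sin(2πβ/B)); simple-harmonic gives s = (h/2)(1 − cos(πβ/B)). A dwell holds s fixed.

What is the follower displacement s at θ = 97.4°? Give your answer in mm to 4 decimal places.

seg 1 [0°–77.3°] uniform, h=11: full span → s += 11 → s = 11.0000
seg 2 [77.3°–99.5°] uniform, h=22: θ=97.4° here. β=20.1, B=22.2. 22·20.1/22.2 = 19.9189 → s = 30.9189

30.9189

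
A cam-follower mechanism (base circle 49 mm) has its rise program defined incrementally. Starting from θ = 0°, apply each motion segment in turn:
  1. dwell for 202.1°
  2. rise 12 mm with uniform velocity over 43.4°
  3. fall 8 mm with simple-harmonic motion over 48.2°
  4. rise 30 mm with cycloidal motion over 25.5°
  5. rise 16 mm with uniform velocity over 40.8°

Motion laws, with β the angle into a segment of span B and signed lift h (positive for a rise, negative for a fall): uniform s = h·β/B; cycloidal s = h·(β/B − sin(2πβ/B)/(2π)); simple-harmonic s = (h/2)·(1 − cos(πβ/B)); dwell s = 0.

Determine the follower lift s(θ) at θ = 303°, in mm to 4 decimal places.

seg 1 [0°–202.1°] dwell: s stays 0.0000
seg 2 [202.1°–245.5°] uniform, h=12: full span → s += 12 → s = 12.0000
seg 3 [245.5°–293.7°] simple-harmonic, h=-8: full span → s += -8 → s = 4.0000
seg 4 [293.7°–319.2°] cycloidal, h=30: θ=303° here. β=9.3, B=25.5. 30·(0.3647 − sin(2π·0.3647)/(2π)) = 7.3538 → s = 11.3538

11.3538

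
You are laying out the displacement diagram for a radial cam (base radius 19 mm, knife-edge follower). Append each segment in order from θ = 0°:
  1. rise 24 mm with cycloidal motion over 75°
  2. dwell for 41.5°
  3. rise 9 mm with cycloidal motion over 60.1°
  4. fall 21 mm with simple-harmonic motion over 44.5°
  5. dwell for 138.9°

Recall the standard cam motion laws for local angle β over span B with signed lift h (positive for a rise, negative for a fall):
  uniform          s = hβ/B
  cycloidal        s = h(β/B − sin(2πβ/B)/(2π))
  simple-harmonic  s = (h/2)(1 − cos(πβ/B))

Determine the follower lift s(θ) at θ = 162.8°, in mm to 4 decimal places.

seg 1 [0°–75°] cycloidal, h=24: full span → s += 24 → s = 24.0000
seg 2 [75°–116.5°] dwell: s stays 24.0000
seg 3 [116.5°–176.6°] cycloidal, h=9: θ=162.8° here. β=46.3, B=60.1. 9·(0.7704 − sin(2π·0.7704)/(2π)) = 8.3541 → s = 32.3541

32.3541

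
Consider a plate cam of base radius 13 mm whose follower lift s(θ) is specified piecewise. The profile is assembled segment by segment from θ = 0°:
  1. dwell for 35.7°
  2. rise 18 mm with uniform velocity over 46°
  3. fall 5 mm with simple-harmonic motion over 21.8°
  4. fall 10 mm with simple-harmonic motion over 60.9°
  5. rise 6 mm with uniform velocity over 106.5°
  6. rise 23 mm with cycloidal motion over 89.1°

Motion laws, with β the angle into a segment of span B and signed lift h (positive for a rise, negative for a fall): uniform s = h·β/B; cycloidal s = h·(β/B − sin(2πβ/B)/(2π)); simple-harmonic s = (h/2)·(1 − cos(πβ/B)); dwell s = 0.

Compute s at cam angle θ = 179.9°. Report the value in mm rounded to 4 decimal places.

seg 1 [0°–35.7°] dwell: s stays 0.0000
seg 2 [35.7°–81.7°] uniform, h=18: full span → s += 18 → s = 18.0000
seg 3 [81.7°–103.5°] simple-harmonic, h=-5: full span → s += -5 → s = 13.0000
seg 4 [103.5°–164.4°] simple-harmonic, h=-10: full span → s += -10 → s = 3.0000
seg 5 [164.4°–270.9°] uniform, h=6: θ=179.9° here. β=15.5, B=106.5. 6·15.5/106.5 = 0.8732 → s = 3.8732

3.8732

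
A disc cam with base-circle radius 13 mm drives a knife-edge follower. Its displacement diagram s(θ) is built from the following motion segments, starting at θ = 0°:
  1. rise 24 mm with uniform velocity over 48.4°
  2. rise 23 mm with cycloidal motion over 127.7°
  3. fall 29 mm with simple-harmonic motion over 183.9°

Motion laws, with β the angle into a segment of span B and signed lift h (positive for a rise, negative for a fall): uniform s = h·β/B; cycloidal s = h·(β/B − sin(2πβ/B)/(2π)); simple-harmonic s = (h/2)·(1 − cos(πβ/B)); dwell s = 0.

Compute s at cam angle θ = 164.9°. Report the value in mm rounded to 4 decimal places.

seg 1 [0°–48.4°] uniform, h=24: full span → s += 24 → s = 24.0000
seg 2 [48.4°–176.1°] cycloidal, h=23: θ=164.9° here. β=116.5, B=127.7. 23·(0.9123 − sin(2π·0.9123)/(2π)) = 22.8994 → s = 46.8994

46.8994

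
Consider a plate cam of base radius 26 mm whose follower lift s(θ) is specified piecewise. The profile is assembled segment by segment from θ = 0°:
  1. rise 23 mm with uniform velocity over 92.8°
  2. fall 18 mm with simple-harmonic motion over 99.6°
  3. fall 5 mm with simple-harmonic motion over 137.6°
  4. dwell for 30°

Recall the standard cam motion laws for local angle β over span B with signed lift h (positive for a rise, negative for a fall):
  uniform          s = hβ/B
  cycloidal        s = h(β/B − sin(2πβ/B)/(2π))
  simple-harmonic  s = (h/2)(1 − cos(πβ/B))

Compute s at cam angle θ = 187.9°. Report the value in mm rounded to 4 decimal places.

seg 1 [0°–92.8°] uniform, h=23: full span → s += 23 → s = 23.0000
seg 2 [92.8°–192.4°] simple-harmonic, h=-18: θ=187.9° here. β=95.1, B=99.6. -18/2·(1 − cos(π·0.9548)) = -17.9095 → s = 5.0905

5.0905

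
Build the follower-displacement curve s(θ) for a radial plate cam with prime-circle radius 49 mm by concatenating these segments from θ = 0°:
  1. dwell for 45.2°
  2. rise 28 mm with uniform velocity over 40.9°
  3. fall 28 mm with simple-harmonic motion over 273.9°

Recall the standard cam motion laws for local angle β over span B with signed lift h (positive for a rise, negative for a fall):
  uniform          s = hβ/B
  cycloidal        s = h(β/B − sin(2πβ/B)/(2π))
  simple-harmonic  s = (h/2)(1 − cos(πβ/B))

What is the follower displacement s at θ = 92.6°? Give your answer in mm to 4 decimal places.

seg 1 [0°–45.2°] dwell: s stays 0.0000
seg 2 [45.2°–86.1°] uniform, h=28: full span → s += 28 → s = 28.0000
seg 3 [86.1°–360°] simple-harmonic, h=-28: θ=92.6° here. β=6.5, B=273.9. -28/2·(1 − cos(π·0.0237)) = -0.0389 → s = 27.9611

27.9611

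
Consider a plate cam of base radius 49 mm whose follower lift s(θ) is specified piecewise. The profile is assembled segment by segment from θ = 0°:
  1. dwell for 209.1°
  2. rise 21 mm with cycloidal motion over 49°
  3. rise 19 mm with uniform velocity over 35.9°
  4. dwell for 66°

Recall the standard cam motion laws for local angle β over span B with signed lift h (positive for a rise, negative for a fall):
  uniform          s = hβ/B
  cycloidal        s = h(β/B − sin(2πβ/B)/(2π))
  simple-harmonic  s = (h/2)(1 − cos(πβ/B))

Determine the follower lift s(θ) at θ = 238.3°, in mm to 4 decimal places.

seg 1 [0°–209.1°] dwell: s stays 0.0000
seg 2 [209.1°–258.1°] cycloidal, h=21: θ=238.3° here. β=29.2, B=49. 21·(0.5959 − sin(2π·0.5959)/(2π)) = 14.4088 → s = 14.4088

14.4088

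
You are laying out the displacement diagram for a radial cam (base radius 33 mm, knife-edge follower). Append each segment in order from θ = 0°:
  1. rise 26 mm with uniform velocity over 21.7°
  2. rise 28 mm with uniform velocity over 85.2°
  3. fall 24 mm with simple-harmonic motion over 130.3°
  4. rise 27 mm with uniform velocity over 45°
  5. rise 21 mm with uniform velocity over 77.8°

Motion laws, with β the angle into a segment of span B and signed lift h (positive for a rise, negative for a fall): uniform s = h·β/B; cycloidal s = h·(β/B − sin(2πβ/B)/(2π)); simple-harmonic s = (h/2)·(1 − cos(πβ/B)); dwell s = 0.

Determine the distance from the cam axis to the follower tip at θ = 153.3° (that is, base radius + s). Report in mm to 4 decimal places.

seg 1 [0°–21.7°] uniform, h=26: full span → s += 26 → s = 26.0000
seg 2 [21.7°–106.9°] uniform, h=28: full span → s += 28 → s = 54.0000
seg 3 [106.9°–237.2°] simple-harmonic, h=-24: θ=153.3° here. β=46.4, B=130.3. -24/2·(1 − cos(π·0.3561)) = -6.7580 → s = 47.2420
radial distance = base radius + s = 33 + 47.2420 = 80.2420

80.2420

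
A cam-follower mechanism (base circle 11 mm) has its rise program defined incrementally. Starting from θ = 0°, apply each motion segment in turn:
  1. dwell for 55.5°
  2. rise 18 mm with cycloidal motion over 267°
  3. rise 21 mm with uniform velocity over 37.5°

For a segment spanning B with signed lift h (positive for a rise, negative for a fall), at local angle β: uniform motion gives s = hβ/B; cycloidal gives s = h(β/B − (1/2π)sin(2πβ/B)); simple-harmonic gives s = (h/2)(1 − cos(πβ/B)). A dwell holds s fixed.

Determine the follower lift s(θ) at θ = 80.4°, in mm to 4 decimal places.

seg 1 [0°–55.5°] dwell: s stays 0.0000
seg 2 [55.5°–322.5°] cycloidal, h=18: θ=80.4° here. β=24.9, B=267. 18·(0.0933 − sin(2π·0.0933)/(2π)) = 0.0944 → s = 0.0944

0.0944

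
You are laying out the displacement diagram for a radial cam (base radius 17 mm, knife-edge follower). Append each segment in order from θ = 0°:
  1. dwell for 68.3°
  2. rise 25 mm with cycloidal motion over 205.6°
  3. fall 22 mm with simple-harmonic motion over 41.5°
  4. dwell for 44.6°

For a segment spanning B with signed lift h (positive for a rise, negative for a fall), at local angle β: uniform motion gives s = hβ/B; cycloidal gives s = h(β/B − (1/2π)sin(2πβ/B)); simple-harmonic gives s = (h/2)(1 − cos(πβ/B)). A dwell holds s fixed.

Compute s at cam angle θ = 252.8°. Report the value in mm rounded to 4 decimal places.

seg 1 [0°–68.3°] dwell: s stays 0.0000
seg 2 [68.3°–273.9°] cycloidal, h=25: θ=252.8° here. β=184.5, B=205.6. 25·(0.8974 − sin(2π·0.8974)/(2π)) = 24.8259 → s = 24.8259

24.8259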